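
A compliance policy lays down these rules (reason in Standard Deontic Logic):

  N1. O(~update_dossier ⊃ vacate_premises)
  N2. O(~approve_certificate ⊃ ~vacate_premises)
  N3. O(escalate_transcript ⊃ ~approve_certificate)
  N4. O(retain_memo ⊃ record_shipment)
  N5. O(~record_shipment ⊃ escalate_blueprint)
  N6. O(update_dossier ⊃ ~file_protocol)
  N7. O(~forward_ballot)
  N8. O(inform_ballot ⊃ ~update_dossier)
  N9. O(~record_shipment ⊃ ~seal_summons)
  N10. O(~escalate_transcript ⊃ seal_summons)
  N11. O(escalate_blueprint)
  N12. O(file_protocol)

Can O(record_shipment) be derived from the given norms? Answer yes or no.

Yes

Premise 12 gives O(file_protocol).
Premise 6, O(update_dossier ⊃ ~file_protocol), contraposes to O(file_protocol ⊃ ~update_dossier); with O(file_protocol) we get O(~update_dossier).
From O(~update_dossier) and premise 1, O(~update_dossier ⊃ vacate_premises), we obtain O(vacate_premises).
Premise 2 is O(~approve_certificate ⊃ ~vacate_premises); contrapositively O(vacate_premises ⊃ approve_certificate). Since O(vacate_premises) holds, K gives O(approve_certificate).
The contrapositive of premise 3 (O(escalate_transcript ⊃ ~approve_certificate)) is O(approve_certificate ⊃ ~escalate_transcript), and O(approve_certificate) is already established, so O(~escalate_transcript).
From O(~escalate_transcript) and premise 10, O(~escalate_transcript ⊃ seal_summons), we obtain O(seal_summons).
Premise 9 is O(~record_shipment ⊃ ~seal_summons); contrapositively O(seal_summons ⊃ record_shipment). Since O(seal_summons) holds, K gives O(record_shipment).
Premises 4, 5, 7, 8, 11 do not contribute to this derivation.
So O(record_shipment) follows.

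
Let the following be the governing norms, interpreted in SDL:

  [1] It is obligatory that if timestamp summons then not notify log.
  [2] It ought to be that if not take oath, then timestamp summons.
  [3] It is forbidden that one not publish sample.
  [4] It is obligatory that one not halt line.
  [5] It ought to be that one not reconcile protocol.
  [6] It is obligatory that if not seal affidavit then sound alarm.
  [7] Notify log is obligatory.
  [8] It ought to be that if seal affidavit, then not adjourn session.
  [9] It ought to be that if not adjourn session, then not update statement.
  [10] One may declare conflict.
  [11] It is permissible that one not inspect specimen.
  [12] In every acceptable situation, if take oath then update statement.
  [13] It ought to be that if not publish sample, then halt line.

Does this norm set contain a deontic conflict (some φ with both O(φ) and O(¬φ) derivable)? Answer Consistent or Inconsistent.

Premise 13 is O(¬publish_sample → halt_line), but O(¬publish_sample) is not derivable from the premises, so it does not yield O(halt_line).
So O(halt_line) is not derivable, and the apparent clash with O(¬halt_line) does not arise.
A world satisfying every obligation exists (e.g. adjourn_session=true, declare_conflict=false, halt_line=false, inspect_specimen=false, notify_log=true, publish_sample=true, reconcile_protocol=false, seal_affidavit=false, sound_alarm=true, take_oath=true, timestamp_summons=false, update_statement=true); no atom is both obligatory and forbidden, so the set is consistent.

Consistent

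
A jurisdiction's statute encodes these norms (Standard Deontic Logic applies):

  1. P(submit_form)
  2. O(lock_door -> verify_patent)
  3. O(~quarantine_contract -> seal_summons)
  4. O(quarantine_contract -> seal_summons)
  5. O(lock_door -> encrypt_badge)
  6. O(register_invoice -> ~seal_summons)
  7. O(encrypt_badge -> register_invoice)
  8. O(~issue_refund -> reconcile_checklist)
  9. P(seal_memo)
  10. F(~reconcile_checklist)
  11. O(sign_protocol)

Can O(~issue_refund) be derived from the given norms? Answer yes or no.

Premise 8 is O(~issue_refund -> reconcile_checklist); even if O(reconcile_checklist) held, inferring O(~issue_refund) would be affirming the consequent — invalid.
No other premise forces O(~issue_refund). An ideal world satisfying every premise can still have ~issue_refund false, so O(~issue_refund) is not derivable.

No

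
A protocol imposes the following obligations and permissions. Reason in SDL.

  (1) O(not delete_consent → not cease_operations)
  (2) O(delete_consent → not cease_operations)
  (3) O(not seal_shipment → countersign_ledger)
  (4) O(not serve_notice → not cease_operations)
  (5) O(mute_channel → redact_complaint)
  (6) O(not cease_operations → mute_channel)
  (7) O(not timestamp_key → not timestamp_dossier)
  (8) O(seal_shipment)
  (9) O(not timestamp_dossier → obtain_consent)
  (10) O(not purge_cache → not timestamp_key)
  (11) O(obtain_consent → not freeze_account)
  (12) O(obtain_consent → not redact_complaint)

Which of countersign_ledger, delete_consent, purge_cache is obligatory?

purge_cache

Premises 1 and 2 cover both cases: O(not delete_consent → not cease_operations) and O(delete_consent → not cease_operations). Since not delete_consent ∨ delete_consent is a tautology, O(not cease_operations) follows.
With premise 6, O(not cease_operations → mute_channel), the K-axiom yields O(mute_channel).
Premise 5 is O(mute_channel → redact_complaint); since O(mute_channel), deontic closure gives O(redact_complaint).
Premise 12 is O(obtain_consent → not redact_complaint); contrapositively O(redact_complaint → not obtain_consent). Since O(redact_complaint) holds, K gives O(not obtain_consent).
Premise 9 is O(not timestamp_dossier → obtain_consent); contrapositively O(not obtain_consent → timestamp_dossier). Since O(not obtain_consent) holds, K gives O(timestamp_dossier).
The contrapositive of premise 7 (O(not timestamp_key → not timestamp_dossier)) is O(timestamp_dossier → timestamp_key), and O(timestamp_dossier) is already established, so O(timestamp_key).
Premise 10 is O(not purge_cache → not timestamp_key); contrapositively O(timestamp_key → purge_cache). Since O(timestamp_key) holds, K gives O(purge_cache).
So O(purge_cache) holds — purge_cache is obligatory. None of the other listed options is made obligatory by any chain of premises.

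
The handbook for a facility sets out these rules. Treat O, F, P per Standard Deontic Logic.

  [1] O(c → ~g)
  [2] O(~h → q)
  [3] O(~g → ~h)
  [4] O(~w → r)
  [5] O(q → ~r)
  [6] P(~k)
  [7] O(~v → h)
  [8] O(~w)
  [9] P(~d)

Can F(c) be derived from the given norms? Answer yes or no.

Yes

From premise 8 we have O(~w).
From O(~w) and premise 4, O(~w → r), we obtain O(r).
Premise 5 is O(q → ~r); contrapositively O(r → ~q). Since O(r) holds, K gives O(~q).
Premise 2 is O(~h → q); contrapositively O(~q → h). Since O(~q) holds, K gives O(h).
Premise 3 is O(~g → ~h); contrapositively O(h → g). Since O(h) holds, K gives O(g).
Premise 1, O(c → ~g), contraposes to O(g → ~c); with O(g) we get O(~c).
Premises 6, 7, 9 do not contribute to this derivation.
So O(~c) holds, i.e. F(c). The claim follows.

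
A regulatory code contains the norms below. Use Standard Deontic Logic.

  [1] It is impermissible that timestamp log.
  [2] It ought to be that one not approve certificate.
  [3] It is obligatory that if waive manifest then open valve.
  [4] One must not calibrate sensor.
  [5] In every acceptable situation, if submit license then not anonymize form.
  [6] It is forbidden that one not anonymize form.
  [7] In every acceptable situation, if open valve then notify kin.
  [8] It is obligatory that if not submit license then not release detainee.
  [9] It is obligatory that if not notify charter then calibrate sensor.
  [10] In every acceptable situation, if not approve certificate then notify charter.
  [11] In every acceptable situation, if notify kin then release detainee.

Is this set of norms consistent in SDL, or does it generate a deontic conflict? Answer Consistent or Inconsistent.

Consistent

Premise 9 is O(¬notify_charter → calibrate_sensor), but O(¬notify_charter) is not derivable from the premises, so it does not yield O(calibrate_sensor).
So O(calibrate_sensor) is not derivable, and the apparent clash with O(¬calibrate_sensor) does not arise.
A world satisfying every obligation exists (e.g. anonymize_form=true, approve_certificate=false, calibrate_sensor=false, notify_charter=true, notify_kin=false, open_valve=false, release_detainee=false, submit_license=false, timestamp_log=false, waive_manifest=false); no atom is both obligatory and forbidden, so the set is consistent.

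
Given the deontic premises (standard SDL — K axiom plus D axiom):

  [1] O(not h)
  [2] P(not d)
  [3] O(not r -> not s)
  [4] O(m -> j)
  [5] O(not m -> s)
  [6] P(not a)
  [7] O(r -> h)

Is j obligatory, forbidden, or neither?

Premise 1 gives O(not h).
The contrapositive of premise 7 (O(r -> h)) is O(not h -> not r), and O(not h) is already established, so O(not r).
With premise 3, O(not r -> not s), the K-axiom yields O(not s).
Premise 5, O(not m -> s), contraposes to O(not s -> m); with O(not s) we get O(m).
With premise 4, O(m -> j), the K-axiom yields O(j).
Premises 2, 6 do not contribute to this derivation.
Hence j is obligatory.

Obligatory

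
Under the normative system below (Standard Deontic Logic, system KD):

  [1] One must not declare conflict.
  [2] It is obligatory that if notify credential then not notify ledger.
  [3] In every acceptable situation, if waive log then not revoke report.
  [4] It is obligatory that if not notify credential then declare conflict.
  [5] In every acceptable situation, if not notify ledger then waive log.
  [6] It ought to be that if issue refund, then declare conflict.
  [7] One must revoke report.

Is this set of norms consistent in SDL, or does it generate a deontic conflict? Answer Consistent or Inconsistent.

Inconsistent

Premise 7 gives O(revoke_report).
The contrapositive of premise 3 (O(waive_log → ¬revoke_report)) is O(revoke_report → ¬waive_log), and O(revoke_report) is already established, so O(¬waive_log).
The contrapositive of premise 5 (O(¬notify_ledger → waive_log)) is O(¬waive_log → notify_ledger), and O(¬waive_log) is already established, so O(notify_ledger).
Premise 2 is O(notify_credential → ¬notify_ledger); contrapositively O(notify_ledger → ¬notify_credential). Since O(notify_ledger) holds, K gives O(¬notify_credential).
Premise 4 is O(¬notify_credential → declare_conflict); since O(¬notify_credential), deontic closure gives O(declare_conflict).
However, F(declare_conflict) at premise 1 amounts to O(¬declare_conflict).
We now have both O(declare_conflict) and O(¬declare_conflict) — declare_conflict is simultaneously obligatory and forbidden, violating the D-axiom.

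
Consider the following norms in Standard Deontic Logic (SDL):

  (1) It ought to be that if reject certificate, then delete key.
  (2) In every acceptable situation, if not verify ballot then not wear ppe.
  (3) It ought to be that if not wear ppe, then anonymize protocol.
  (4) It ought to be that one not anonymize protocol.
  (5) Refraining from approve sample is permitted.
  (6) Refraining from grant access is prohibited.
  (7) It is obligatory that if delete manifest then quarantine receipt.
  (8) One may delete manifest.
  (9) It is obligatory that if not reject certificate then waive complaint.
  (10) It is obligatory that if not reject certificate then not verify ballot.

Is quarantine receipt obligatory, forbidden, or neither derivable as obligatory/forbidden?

Premise 7 is O(delete_manifest → quarantine_receipt), but O(delete_manifest) is not derivable from the premises (the permission P(delete_manifest) asserts only ¬O(¬delete_manifest), not O(delete_manifest)), so it does not yield O(quarantine_receipt).
No premise or chain of K-axiom applications forces O(quarantine_receipt), and none forces O(¬quarantine_receipt). So quarantine_receipt is neither obligatory nor forbidden under these norms.

Neither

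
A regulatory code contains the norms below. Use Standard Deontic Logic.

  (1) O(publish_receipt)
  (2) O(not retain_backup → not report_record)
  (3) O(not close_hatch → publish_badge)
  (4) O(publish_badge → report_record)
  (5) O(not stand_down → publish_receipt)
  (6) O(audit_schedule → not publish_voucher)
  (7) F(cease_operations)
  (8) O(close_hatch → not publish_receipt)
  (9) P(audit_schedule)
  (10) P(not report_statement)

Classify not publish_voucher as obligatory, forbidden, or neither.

Premise 6 is O(audit_schedule → not publish_voucher), but O(audit_schedule) is not derivable from the premises (the permission P(audit_schedule) asserts only not O(not audit_schedule), not O(audit_schedule)), so it does not yield O(not publish_voucher).
No premise or chain of K-axiom applications forces O(not publish_voucher), and none forces O(publish_voucher). So not publish_voucher is neither obligatory nor forbidden under these norms.

Neither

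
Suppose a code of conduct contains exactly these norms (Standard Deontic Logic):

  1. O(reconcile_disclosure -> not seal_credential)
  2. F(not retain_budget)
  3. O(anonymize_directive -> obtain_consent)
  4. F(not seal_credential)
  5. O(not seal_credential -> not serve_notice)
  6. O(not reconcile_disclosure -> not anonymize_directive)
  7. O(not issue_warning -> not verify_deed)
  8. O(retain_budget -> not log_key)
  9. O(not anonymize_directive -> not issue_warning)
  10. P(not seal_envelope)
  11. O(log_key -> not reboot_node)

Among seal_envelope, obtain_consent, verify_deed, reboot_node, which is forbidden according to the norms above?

verify_deed

Premise 4 is F(not seal_credential), i.e. O(seal_credential).
The contrapositive of premise 1 (O(reconcile_disclosure -> not seal_credential)) is O(seal_credential -> not reconcile_disclosure), and O(seal_credential) is already established, so O(not reconcile_disclosure).
From O(not reconcile_disclosure) and premise 6, O(not reconcile_disclosure -> not anonymize_directive), we obtain O(not anonymize_directive).
From O(not anonymize_directive) and premise 9, O(not anonymize_directive -> not issue_warning), we obtain O(not issue_warning).
Applying K to premise 7 (O(not issue_warning -> not verify_deed)) and O(not issue_warning) yields O(not verify_deed).
So O(not verify_deed) holds, i.e. verify_deed is forbidden. None of the other listed options is forbidden under the premises.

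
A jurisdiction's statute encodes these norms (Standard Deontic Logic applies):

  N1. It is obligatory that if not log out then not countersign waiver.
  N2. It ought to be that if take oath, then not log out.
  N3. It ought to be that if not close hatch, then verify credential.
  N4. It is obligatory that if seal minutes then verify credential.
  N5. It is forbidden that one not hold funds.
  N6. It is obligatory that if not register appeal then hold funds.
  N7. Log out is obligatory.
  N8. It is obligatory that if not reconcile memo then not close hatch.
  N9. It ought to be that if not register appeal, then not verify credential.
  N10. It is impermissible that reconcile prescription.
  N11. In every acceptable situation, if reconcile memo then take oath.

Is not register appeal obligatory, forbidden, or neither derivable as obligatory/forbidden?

Premise 7 states O(log_out) outright.
Premise 2, O(take_oath → ¬log_out), contraposes to O(log_out → ¬take_oath); with O(log_out) we get O(¬take_oath).
Premise 11, O(reconcile_memo → take_oath), contraposes to O(¬take_oath → ¬reconcile_memo); with O(¬take_oath) we get O(¬reconcile_memo).
From O(¬reconcile_memo) and premise 8, O(¬reconcile_memo → ¬close_hatch), we obtain O(¬close_hatch).
Premise 3 is O(¬close_hatch → verify_credential); since O(¬close_hatch), deontic closure gives O(verify_credential).
Premise 9, O(¬register_appeal → ¬verify_credential), contraposes to O(verify_credential → register_appeal); with O(verify_credential) we get O(register_appeal).
Premises 1, 4, 5, 6, 10 do not contribute to this derivation.
Thus O(register_appeal), which is F(¬register_appeal): ¬register_appeal is forbidden.

Forbidden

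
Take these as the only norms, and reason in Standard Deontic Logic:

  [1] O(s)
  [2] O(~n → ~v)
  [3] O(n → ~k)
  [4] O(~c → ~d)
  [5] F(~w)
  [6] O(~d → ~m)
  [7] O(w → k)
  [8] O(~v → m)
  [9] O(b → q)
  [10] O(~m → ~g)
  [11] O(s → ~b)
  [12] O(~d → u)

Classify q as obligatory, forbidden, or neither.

Neither

Premise 9 is O(b → q), but O(b) is not derivable from the premises, so it does not yield O(q).
No premise or chain of K-axiom applications forces O(q), and none forces O(~q). So q is neither obligatory nor forbidden under these norms.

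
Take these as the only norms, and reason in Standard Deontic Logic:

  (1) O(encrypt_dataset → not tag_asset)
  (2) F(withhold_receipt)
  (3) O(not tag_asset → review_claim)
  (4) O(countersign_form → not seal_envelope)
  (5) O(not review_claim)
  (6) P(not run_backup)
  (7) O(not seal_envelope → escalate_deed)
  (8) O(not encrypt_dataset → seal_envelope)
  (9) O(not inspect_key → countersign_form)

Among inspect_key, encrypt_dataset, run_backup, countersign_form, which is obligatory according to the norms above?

Premise 5 gives O(not review_claim).
Premise 3 is O(not tag_asset → review_claim); contrapositively O(not review_claim → tag_asset). Since O(not review_claim) holds, K gives O(tag_asset).
Premise 1, O(encrypt_dataset → not tag_asset), contraposes to O(tag_asset → not encrypt_dataset); with O(tag_asset) we get O(not encrypt_dataset).
Premise 8 is O(not encrypt_dataset → seal_envelope); since O(not encrypt_dataset), deontic closure gives O(seal_envelope).
Premise 4 is O(countersign_form → not seal_envelope); contrapositively O(seal_envelope → not countersign_form). Since O(seal_envelope) holds, K gives O(not countersign_form).
The contrapositive of premise 9 (O(not inspect_key → countersign_form)) is O(not countersign_form → inspect_key), and O(not countersign_form) is already established, so O(inspect_key).
So O(inspect_key) holds — inspect_key is obligatory. None of the other listed options is made obligatory by any chain of premises.

inspect_key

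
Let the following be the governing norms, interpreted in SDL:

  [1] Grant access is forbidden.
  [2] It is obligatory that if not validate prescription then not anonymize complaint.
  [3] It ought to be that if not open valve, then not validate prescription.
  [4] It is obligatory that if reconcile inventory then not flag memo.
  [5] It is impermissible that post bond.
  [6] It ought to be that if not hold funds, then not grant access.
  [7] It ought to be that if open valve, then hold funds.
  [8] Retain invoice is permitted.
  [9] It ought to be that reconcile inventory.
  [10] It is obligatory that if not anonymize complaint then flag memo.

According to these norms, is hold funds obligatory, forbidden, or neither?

Obligatory

From premise 9 we have O(reconcile_inventory).
Applying K to premise 4 (O(reconcile_inventory → ¬flag_memo)) and O(reconcile_inventory) yields O(¬flag_memo).
The contrapositive of premise 10 (O(¬anonymize_complaint → flag_memo)) is O(¬flag_memo → anonymize_complaint), and O(¬flag_memo) is already established, so O(anonymize_complaint).
The contrapositive of premise 2 (O(¬validate_prescription → ¬anonymize_complaint)) is O(anonymize_complaint → validate_prescription), and O(anonymize_complaint) is already established, so O(validate_prescription).
Premise 3 is O(¬open_valve → ¬validate_prescription); contrapositively O(validate_prescription → open_valve). Since O(validate_prescription) holds, K gives O(open_valve).
From O(open_valve) and premise 7, O(open_valve → hold_funds), we obtain O(hold_funds).
Premises 1, 5, 6, 8 do not contribute to this derivation.
Hence hold_funds is obligatory.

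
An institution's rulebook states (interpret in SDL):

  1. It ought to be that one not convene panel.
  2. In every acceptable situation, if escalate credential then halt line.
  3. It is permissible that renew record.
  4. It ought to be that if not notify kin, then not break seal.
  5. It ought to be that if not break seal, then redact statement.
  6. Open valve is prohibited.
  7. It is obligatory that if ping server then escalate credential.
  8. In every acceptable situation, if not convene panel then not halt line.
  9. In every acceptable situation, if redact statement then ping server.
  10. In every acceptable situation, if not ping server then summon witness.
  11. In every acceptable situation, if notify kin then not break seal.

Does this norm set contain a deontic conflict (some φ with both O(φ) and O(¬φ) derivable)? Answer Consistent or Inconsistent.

Premises 4 and 11 are O(¬notify_kin → ¬break_seal) and O(notify_kin → ¬break_seal); every ideal world satisfies ¬notify_kin or notify_kin, so in either case ¬break_seal holds — hence O(¬break_seal).
Premise 5 is O(¬break_seal → redact_statement); since O(¬break_seal), deontic closure gives O(redact_statement).
From O(redact_statement) and premise 9, O(redact_statement → ping_server), we obtain O(ping_server).
Applying K to premise 7 (O(ping_server → escalate_credential)) and O(ping_server) yields O(escalate_credential).
Premise 2 is O(escalate_credential → halt_line); since O(escalate_credential), deontic closure gives O(halt_line).
The contrapositive of premise 8 (O(¬convene_panel → ¬halt_line)) is O(halt_line → convene_panel), and O(halt_line) is already established, so O(convene_panel).
Yet premise 1 states O(¬convene_panel).
We now have both O(convene_panel) and O(¬convene_panel) — convene_panel is simultaneously obligatory and forbidden, violating the D-axiom.

Inconsistent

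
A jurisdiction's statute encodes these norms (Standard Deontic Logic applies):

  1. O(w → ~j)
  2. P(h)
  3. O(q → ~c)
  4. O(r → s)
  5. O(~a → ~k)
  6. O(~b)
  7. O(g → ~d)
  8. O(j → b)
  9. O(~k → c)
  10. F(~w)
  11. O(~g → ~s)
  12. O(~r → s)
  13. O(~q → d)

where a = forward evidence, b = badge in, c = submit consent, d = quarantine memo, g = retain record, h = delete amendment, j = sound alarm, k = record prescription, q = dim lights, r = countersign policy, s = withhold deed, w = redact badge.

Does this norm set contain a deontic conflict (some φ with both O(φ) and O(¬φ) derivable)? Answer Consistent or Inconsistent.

Consistent

Premise 8 is O(j → b), but O(j) is not derivable from the premises, so it does not yield O(b).
So O(b) is not derivable, and the apparent clash with O(~b) does not arise.
A world satisfying every obligation exists (e.g. a=true, b=false, c=false, d=false, g=true, h=false, j=false, k=true, q=true, r=false, s=true, w=true); no atom is both obligatory and forbidden, so the set is consistent.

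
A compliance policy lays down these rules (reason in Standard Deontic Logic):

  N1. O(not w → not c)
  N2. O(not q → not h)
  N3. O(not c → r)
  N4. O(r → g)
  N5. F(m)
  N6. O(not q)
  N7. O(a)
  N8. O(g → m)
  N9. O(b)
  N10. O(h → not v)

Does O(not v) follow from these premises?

Premise 10 is O(h → not v), but O(h) is not derivable from the premises, so it does not yield O(not v).
No other premise forces O(not v). An ideal world satisfying every premise can still have not v false, so O(not v) is not derivable.

No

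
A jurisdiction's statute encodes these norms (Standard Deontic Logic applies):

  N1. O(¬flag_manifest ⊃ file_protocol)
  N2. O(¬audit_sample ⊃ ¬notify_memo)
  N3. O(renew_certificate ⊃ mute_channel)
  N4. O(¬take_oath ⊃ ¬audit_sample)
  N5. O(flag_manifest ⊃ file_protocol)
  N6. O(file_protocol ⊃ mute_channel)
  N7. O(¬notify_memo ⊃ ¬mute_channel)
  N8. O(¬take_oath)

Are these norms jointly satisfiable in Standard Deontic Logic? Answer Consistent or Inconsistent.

Inconsistent

Premises 5 and 1 cover both cases: O(flag_manifest ⊃ file_protocol) and O(¬flag_manifest ⊃ file_protocol). Since flag_manifest ∨ ¬flag_manifest is a tautology, O(file_protocol) follows.
Premise 6 is O(file_protocol ⊃ mute_channel); since O(file_protocol), deontic closure gives O(mute_channel).
Premise 7 is O(¬notify_memo ⊃ ¬mute_channel); contrapositively O(mute_channel ⊃ notify_memo). Since O(mute_channel) holds, K gives O(notify_memo).
The contrapositive of premise 2 (O(¬audit_sample ⊃ ¬notify_memo)) is O(notify_memo ⊃ audit_sample), and O(notify_memo) is already established, so O(audit_sample).
Premise 4, O(¬take_oath ⊃ ¬audit_sample), contraposes to O(audit_sample ⊃ take_oath); with O(audit_sample) we get O(take_oath).
However, premise 8 gives O(¬take_oath).
We now have both O(take_oath) and O(¬take_oath) — take_oath is simultaneously obligatory and forbidden, violating the D-axiom.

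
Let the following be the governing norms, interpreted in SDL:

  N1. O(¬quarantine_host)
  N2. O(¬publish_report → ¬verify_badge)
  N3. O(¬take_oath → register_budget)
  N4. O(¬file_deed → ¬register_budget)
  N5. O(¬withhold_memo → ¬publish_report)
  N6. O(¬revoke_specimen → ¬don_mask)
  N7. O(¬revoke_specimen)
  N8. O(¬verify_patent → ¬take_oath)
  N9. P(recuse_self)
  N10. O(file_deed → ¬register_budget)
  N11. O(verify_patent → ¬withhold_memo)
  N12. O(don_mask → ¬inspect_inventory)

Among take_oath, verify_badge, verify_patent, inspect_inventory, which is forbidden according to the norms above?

verify_badge

Premises 10 and 4 cover both cases: O(file_deed → ¬register_budget) and O(¬file_deed → ¬register_budget). Since file_deed ∨ ¬file_deed is a tautology, O(¬register_budget) follows.
The contrapositive of premise 3 (O(¬take_oath → register_budget)) is O(¬register_budget → take_oath), and O(¬register_budget) is already established, so O(take_oath).
Premise 8 is O(¬verify_patent → ¬take_oath); contrapositively O(take_oath → verify_patent). Since O(take_oath) holds, K gives O(verify_patent).
From O(verify_patent) and premise 11, O(verify_patent → ¬withhold_memo), we obtain O(¬withhold_memo).
Applying K to premise 5 (O(¬withhold_memo → ¬publish_report)) and O(¬withhold_memo) yields O(¬publish_report).
Applying K to premise 2 (O(¬publish_report → ¬verify_badge)) and O(¬publish_report) yields O(¬verify_badge).
So O(¬verify_badge) holds, i.e. verify_badge is forbidden. None of the other listed options is forbidden under the premises.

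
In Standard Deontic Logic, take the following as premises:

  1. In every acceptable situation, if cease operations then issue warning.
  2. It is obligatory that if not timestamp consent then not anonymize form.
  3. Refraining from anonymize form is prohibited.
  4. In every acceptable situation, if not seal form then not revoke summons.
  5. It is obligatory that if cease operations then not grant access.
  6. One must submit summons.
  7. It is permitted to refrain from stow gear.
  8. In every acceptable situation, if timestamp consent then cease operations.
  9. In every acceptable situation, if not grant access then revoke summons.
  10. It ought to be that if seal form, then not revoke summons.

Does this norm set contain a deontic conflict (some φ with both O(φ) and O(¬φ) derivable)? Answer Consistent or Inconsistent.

Premises 10 and 4 cover both cases: O(seal_form → ¬revoke_summons) and O(¬seal_form → ¬revoke_summons). Since seal_form ∨ ¬seal_form is a tautology, O(¬revoke_summons) follows.
Premise 9 is O(¬grant_access → revoke_summons); contrapositively O(¬revoke_summons → grant_access). Since O(¬revoke_summons) holds, K gives O(grant_access).
Premise 5 is O(cease_operations → ¬grant_access); contrapositively O(grant_access → ¬cease_operations). Since O(grant_access) holds, K gives O(¬cease_operations).
Premise 8 is O(timestamp_consent → cease_operations); contrapositively O(¬cease_operations → ¬timestamp_consent). Since O(¬cease_operations) holds, K gives O(¬timestamp_consent).
From O(¬timestamp_consent) and premise 2, O(¬timestamp_consent → ¬anonymize_form), we obtain O(¬anonymize_form).
Yet premise 3 is F(¬anonymize_form), i.e. O(anonymize_form).
We now have both O(¬anonymize_form) and O(anonymize_form) — anonymize_form is simultaneously obligatory and forbidden, violating the D-axiom.

Inconsistent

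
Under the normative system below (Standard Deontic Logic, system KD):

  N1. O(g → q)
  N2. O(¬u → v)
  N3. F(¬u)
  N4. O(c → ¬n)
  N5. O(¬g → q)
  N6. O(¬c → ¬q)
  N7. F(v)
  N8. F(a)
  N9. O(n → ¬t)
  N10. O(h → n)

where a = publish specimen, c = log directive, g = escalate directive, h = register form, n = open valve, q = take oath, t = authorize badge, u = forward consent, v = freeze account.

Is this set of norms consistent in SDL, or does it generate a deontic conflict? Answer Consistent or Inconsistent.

Consistent

Premise 2 is O(¬u → v), but O(¬u) is not derivable from the premises, so it does not yield O(v).
So O(v) is not derivable, and the apparent clash with O(¬v) does not arise.
A world satisfying every obligation exists (e.g. a=false, c=true, g=false, h=false, n=false, q=true, t=false, u=true, v=false); no atom is both obligatory and forbidden, so the set is consistent.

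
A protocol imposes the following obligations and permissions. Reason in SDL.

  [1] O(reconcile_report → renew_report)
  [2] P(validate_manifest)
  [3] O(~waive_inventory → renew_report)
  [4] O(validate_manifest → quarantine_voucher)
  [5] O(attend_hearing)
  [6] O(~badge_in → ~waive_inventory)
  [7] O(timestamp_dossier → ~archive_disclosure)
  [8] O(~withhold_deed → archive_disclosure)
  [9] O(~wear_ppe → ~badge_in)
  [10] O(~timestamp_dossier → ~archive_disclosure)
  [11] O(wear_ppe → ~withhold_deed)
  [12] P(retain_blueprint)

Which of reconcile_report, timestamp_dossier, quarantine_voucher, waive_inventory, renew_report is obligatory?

renew_report

By case analysis on ~timestamp_dossier: premise 10 gives O(~timestamp_dossier → ~archive_disclosure) and premise 7 gives O(timestamp_dossier → ~archive_disclosure), so O(~archive_disclosure) either way.
The contrapositive of premise 8 (O(~withhold_deed → archive_disclosure)) is O(~archive_disclosure → withhold_deed), and O(~archive_disclosure) is already established, so O(withhold_deed).
Premise 11, O(wear_ppe → ~withhold_deed), contraposes to O(withhold_deed → ~wear_ppe); with O(withhold_deed) we get O(~wear_ppe).
Applying K to premise 9 (O(~wear_ppe → ~badge_in)) and O(~wear_ppe) yields O(~badge_in).
With premise 6, O(~badge_in → ~waive_inventory), the K-axiom yields O(~waive_inventory).
From O(~waive_inventory) and premise 3, O(~waive_inventory → renew_report), we obtain O(renew_report).
So O(renew_report) holds — renew_report is obligatory. None of the other listed options is made obligatory by any chain of premises.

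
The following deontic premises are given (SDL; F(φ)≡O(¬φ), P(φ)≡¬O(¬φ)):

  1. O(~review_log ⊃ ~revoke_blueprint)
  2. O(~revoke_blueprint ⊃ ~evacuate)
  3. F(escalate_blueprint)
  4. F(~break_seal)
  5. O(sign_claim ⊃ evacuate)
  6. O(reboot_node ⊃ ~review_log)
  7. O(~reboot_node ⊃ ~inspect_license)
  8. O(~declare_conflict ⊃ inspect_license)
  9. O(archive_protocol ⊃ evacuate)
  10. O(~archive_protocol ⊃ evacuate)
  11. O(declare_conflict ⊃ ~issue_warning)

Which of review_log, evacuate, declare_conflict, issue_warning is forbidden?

issue_warning

By case analysis on archive_protocol: premise 9 gives O(archive_protocol ⊃ evacuate) and premise 10 gives O(~archive_protocol ⊃ evacuate), so O(evacuate) either way.
Premise 2, O(~revoke_blueprint ⊃ ~evacuate), contraposes to O(evacuate ⊃ revoke_blueprint); with O(evacuate) we get O(revoke_blueprint).
Premise 1, O(~review_log ⊃ ~revoke_blueprint), contraposes to O(revoke_blueprint ⊃ review_log); with O(revoke_blueprint) we get O(review_log).
Premise 6 is O(reboot_node ⊃ ~review_log); contrapositively O(review_log ⊃ ~reboot_node). Since O(review_log) holds, K gives O(~reboot_node).
From O(~reboot_node) and premise 7, O(~reboot_node ⊃ ~inspect_license), we obtain O(~inspect_license).
Premise 8 is O(~declare_conflict ⊃ inspect_license); contrapositively O(~inspect_license ⊃ declare_conflict). Since O(~inspect_license) holds, K gives O(declare_conflict).
With premise 11, O(declare_conflict ⊃ ~issue_warning), the K-axiom yields O(~issue_warning).
So O(~issue_warning) holds, i.e. issue_warning is forbidden. None of the other listed options is forbidden under the premises.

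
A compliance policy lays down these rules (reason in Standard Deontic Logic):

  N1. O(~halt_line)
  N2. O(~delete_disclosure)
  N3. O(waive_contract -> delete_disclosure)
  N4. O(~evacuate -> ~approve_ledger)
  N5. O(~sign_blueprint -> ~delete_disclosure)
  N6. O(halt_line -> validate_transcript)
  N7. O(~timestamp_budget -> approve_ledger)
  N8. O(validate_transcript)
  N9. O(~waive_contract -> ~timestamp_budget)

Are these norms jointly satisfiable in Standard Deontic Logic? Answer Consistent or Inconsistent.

Consistent

Premise 6 is O(halt_line -> validate_transcript); even if O(validate_transcript) held, inferring O(halt_line) would be affirming the consequent — invalid.
So O(halt_line) is not derivable, and the apparent clash with O(~halt_line) does not arise.
A world satisfying every obligation exists (e.g. approve_ledger=true, delete_disclosure=false, evacuate=true, halt_line=false, sign_blueprint=false, timestamp_budget=false, validate_transcript=true, waive_contract=false); no atom is both obligatory and forbidden, so the set is consistent.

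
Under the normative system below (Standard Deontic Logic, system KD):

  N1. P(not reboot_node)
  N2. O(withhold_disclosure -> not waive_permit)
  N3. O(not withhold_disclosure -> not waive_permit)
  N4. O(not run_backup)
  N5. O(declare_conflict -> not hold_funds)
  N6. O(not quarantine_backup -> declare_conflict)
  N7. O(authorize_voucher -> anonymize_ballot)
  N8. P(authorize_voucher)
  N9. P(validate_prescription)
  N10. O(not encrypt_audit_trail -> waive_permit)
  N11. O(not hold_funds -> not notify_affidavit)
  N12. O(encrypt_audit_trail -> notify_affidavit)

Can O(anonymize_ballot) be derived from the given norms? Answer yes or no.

No

Premise 7 is O(authorize_voucher -> anonymize_ballot), but O(authorize_voucher) is not derivable from the premises (the permission P(authorize_voucher) asserts only not O(not authorize_voucher), not O(authorize_voucher)), so it does not yield O(anonymize_ballot).
No other premise forces O(anonymize_ballot). An ideal world satisfying every premise can still have anonymize_ballot false, so O(anonymize_ballot) is not derivable.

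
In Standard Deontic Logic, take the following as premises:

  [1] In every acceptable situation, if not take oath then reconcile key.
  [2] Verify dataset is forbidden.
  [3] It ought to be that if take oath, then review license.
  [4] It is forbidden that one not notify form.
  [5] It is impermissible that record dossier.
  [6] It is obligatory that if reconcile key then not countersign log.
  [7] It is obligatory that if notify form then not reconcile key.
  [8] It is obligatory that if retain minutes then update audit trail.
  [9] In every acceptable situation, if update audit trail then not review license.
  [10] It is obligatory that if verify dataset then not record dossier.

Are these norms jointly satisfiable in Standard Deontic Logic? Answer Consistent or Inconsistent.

Premise 10 is O(verify_dataset → ¬record_dossier); even if O(¬record_dossier) held, inferring O(verify_dataset) would be affirming the consequent — invalid.
So O(verify_dataset) is not derivable, and the apparent clash with O(¬verify_dataset) does not arise.
A world satisfying every obligation exists (e.g. countersign_log=false, notify_form=true, reconcile_key=false, record_dossier=false, retain_minutes=false, review_license=true, take_oath=true, update_audit_trail=false, verify_dataset=false); no atom is both obligatory and forbidden, so the set is consistent.

Consistent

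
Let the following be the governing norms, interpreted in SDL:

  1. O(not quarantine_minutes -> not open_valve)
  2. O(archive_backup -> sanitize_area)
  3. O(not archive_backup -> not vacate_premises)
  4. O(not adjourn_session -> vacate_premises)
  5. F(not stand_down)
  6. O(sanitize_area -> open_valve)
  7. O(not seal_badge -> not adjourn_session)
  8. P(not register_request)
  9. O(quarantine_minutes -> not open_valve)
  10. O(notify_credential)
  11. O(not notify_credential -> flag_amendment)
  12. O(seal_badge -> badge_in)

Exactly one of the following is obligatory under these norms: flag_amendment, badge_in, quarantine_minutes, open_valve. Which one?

badge_in

By case analysis on quarantine_minutes: premise 9 gives O(quarantine_minutes -> not open_valve) and premise 1 gives O(not quarantine_minutes -> not open_valve), so O(not open_valve) either way.
The contrapositive of premise 6 (O(sanitize_area -> open_valve)) is O(not open_valve -> not sanitize_area), and O(not open_valve) is already established, so O(not sanitize_area).
The contrapositive of premise 2 (O(archive_backup -> sanitize_area)) is O(not sanitize_area -> not archive_backup), and O(not sanitize_area) is already established, so O(not archive_backup).
Applying K to premise 3 (O(not archive_backup -> not vacate_premises)) and O(not archive_backup) yields O(not vacate_premises).
Premise 4 is O(not adjourn_session -> vacate_premises); contrapositively O(not vacate_premises -> adjourn_session). Since O(not vacate_premises) holds, K gives O(adjourn_session).
Premise 7, O(not seal_badge -> not adjourn_session), contraposes to O(adjourn_session -> seal_badge); with O(adjourn_session) we get O(seal_badge).
From O(seal_badge) and premise 12, O(seal_badge -> badge_in), we obtain O(badge_in).
So O(badge_in) holds — badge_in is obligatory. None of the other listed options is made obligatory by any chain of premises.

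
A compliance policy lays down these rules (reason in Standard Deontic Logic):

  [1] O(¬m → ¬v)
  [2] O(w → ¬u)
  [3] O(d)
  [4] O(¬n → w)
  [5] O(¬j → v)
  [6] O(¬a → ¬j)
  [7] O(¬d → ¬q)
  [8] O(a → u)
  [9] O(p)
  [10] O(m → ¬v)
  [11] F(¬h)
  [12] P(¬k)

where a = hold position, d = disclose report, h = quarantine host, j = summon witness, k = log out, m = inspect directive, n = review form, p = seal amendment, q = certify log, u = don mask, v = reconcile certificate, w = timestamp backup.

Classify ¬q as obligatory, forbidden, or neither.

Premise 7 is O(¬d → ¬q), but O(¬d) is not derivable from the premises, so it does not yield O(¬q).
No premise or chain of K-axiom applications forces O(¬q), and none forces O(q). So ¬q is neither obligatory nor forbidden under these norms.

Neither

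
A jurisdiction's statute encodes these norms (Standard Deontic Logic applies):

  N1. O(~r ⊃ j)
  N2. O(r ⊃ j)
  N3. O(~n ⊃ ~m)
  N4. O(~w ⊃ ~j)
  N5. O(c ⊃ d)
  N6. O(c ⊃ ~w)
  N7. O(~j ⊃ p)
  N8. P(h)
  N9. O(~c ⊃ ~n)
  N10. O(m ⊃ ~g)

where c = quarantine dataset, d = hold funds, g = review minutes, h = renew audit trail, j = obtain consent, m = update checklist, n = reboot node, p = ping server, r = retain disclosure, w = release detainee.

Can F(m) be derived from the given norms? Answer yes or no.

Yes

Premises 1 and 2 are O(~r ⊃ j) and O(r ⊃ j); every ideal world satisfies ~r or r, so in either case j holds — hence O(j).
The contrapositive of premise 4 (O(~w ⊃ ~j)) is O(j ⊃ w), and O(j) is already established, so O(w).
The contrapositive of premise 6 (O(c ⊃ ~w)) is O(w ⊃ ~c), and O(w) is already established, so O(~c).
Premise 9 is O(~c ⊃ ~n); since O(~c), deontic closure gives O(~n).
From O(~n) and premise 3, O(~n ⊃ ~m), we obtain O(~m).
Premises 5, 7, 8, 10 do not contribute to this derivation.
So O(~m) holds, i.e. F(m). The claim follows.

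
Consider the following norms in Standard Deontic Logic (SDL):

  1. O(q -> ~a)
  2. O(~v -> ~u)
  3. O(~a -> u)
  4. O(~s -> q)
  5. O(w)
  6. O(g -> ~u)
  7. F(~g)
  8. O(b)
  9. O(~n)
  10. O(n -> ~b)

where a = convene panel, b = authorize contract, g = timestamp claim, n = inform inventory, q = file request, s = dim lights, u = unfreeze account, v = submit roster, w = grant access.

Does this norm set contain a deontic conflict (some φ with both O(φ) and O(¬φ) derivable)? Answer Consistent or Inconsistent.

Premise 10 is O(n -> ~b), but O(n) is not derivable from the premises, so it does not yield O(~b).
So O(~b) is not derivable, and the apparent clash with O(b) does not arise.
A world satisfying every obligation exists (e.g. a=true, b=true, g=true, n=false, q=false, s=true, u=false, v=false, w=true); no atom is both obligatory and forbidden, so the set is consistent.

Consistent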